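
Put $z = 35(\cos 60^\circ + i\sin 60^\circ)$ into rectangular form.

a = r cos θ = 35 * 1/2 = 35/2
b = r sin θ = 35 * sqrt(3)/2 = 35*sqrt(3)/2
z = 35/2 + (35*sqrt(3)/2)i


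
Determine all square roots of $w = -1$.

|w| = 1, arg(w) = 180°
Root modulus = 1^(1/2) = 1
Root arguments: θ_k = (180° + 360°k)/2 for k = 0, 1, ..., 1
Roots: i, -i


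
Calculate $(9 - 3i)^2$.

(a + bi)^2 = a^2 - b^2 + 2abi
= 9^2 - (-3)^2 + 2*9*(-3)i
= 72 - 54i


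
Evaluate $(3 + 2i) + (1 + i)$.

(3 + 1) + (2 + 1)i = 4 + 3i


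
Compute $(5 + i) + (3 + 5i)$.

(5 + 3) + (1 + 5)i = 8 + 6i


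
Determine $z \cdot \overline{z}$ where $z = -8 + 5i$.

z * conjugate(z) = |z|^2 = a^2 + b^2
= (-8)^2 + 5^2 = 89


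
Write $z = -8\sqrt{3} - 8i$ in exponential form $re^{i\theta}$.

r = |z| = sqrt((-8*sqrt(3))^2 + (-8)^2) = sqrt(192 + 64) = sqrt(256) = 16
θ = arctan(b/a) = arctan(-8/-13.8564) (quadrant-adjusted) = -150° = -5π/6
z = 16e^(-i*5π/6)


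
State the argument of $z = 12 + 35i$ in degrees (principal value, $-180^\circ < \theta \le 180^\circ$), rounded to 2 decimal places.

θ = arctan(b/a) = arctan(35/12) (quadrant-adjusted) = 71.08°


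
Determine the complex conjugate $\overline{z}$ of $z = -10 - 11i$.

If z = a + bi, then conjugate(z) = a - bi
conjugate(-10 - 11i) = -10 + 11i


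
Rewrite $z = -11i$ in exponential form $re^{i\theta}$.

r = |z| = sqrt((0)^2 + (-11)^2) = sqrt(0 + 121) = sqrt(121) = 11
a = 0 and b < 0, so z lies on the negative imaginary axis: θ = -90° = -π/2
z = 11e^(-i*π/2)


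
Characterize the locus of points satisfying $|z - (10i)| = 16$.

|z - z0| = r describes a circle centered at z0 with radius r
Here z0 = 10i and r = 16
Locus: Circle centered at (0, 10) with radius 16


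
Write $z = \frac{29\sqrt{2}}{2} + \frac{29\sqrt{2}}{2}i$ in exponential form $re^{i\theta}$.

r = |z| = sqrt((29*sqrt(2)/2)^2 + (29*sqrt(2)/2)^2) = sqrt(841/2 + 841/2) = sqrt(841) = 29
θ = arctan(b/a) = arctan(20.5061/20.5061) (quadrant-adjusted) = 45° = π/4
z = 29e^(i*π/4)


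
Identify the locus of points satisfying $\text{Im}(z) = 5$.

Im(z) = y where z = x + yi; the equation y = 5 is satisfied by all points with that y-coordinate
Locus: Horizontal line y = 5


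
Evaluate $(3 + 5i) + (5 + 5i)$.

(3 + 5) + (5 + 5)i = 8 + 10i


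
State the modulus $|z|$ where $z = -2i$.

|z| = sqrt(a^2 + b^2) = sqrt(0^2 + (-2)^2) = sqrt(4) = 2


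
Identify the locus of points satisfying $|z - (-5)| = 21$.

|z - z0| = r describes a circle centered at z0 with radius r
Here z0 = -5 and r = 21
Locus: Circle centered at (-5, 0) with radius 21


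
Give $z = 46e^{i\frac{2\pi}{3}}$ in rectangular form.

a = r cos θ = 46 * -1/2 = -23
b = r sin θ = 46 * sqrt(3)/2 = 23*sqrt(3)
z = -23 + 23*sqrt(3)i


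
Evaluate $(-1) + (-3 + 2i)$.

(-1 + (-3)) + (0 + 2)i = -4 + 2i


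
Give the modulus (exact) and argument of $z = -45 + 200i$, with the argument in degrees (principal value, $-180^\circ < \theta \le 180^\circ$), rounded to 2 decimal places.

|z| = sqrt((-45)^2 + 200^2) = 205
arg(z) = arctan(b/a) = arctan(200/-45) (quadrant-adjusted) = 102.68°


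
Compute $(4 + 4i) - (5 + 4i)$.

(4 - 5) + (4 - 4)i = -1


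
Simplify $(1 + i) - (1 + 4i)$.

(1 - 1) + (1 - 4)i = -3i


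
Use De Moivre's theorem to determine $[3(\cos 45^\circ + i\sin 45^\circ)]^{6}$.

By De Moivre: z^n = r^n(cos(nθ) + i sin(nθ))
= 3^6(cos(6*45°) + i sin(6*45°))
= 729(cos 270° + i sin 270°)
= -729i


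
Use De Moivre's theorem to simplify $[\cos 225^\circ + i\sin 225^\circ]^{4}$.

By De Moivre: z^n = r^n(cos(nθ) + i sin(nθ))
= 1^4(cos(4*225°) + i sin(4*225°))
= 1(cos 180° + i sin 180°)
= -1


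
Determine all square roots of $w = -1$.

|w| = 1, arg(w) = 180°
Root modulus = 1^(1/2) = 1
Root arguments: θ_k = (180° + 360°k)/2 for k = 0, 1, ..., 1
Roots: i, -i


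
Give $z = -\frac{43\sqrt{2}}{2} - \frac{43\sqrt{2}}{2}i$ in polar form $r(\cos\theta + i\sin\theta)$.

r = |z| = sqrt(a^2 + b^2) = sqrt((-43*sqrt(2)/2)^2 + (-43*sqrt(2)/2)^2) = sqrt(1849/2 + 1849/2) = sqrt(1849) = 43
θ = arctan(b/a) = arctan(-30.4056/-30.4056) (quadrant-adjusted) = 225°
z = 43(cos 225° + i sin 225°)


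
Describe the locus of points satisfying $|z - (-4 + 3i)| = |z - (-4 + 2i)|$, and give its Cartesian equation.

|z - z1| = |z - z2| means z is equidistant from z1 and z2,
i.e. the perpendicular bisector of the segment from (-4, 3) to (-4, 2) (midpoint (-4, 5/2)).
With z = x + yi, square both sides:
(x - (-4))^2 + (y - 3)^2 = (x - (-4))^2 + (y - 2)^2
The x^2 and y^2 terms cancel: 0x + (-2)y = 20 - 25 = -5
Simplify: y = 5/2
Locus: Perpendicular bisector of the segment from (-4, 3) to (-4, 2): the line y = 5/2


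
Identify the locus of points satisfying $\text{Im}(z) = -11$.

Im(z) = y where z = x + yi; the equation y = -11 is satisfied by all points with that y-coordinate
Locus: Horizontal line y = -11


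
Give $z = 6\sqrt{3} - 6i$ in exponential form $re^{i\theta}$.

r = |z| = sqrt((6*sqrt(3))^2 + (-6)^2) = sqrt(108 + 36) = sqrt(144) = 12
θ = arctan(b/a) = arctan(-6/10.3923) (quadrant-adjusted) = -30° = -π/6
z = 12e^(-i*π/6)


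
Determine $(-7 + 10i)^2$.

(a + bi)^2 = a^2 - b^2 + 2abi
= (-7)^2 - 10^2 + 2*(-7)*10i
= -51 - 140i


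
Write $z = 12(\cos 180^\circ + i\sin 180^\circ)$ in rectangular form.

a = r cos θ = 12 * -1 = -12
b = r sin θ = 12 * 0 = 0
z = -12


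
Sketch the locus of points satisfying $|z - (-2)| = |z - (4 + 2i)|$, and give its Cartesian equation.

|z - z1| = |z - z2| means z is equidistant from z1 and z2,
i.e. the perpendicular bisector of the segment from (-2, 0) to (4, 2) (midpoint (1, 1)).
With z = x + yi, square both sides:
(x - (-2))^2 + (y - 0)^2 = (x - 4)^2 + (y - 2)^2
The x^2 and y^2 terms cancel: 12x + 4y = 20 - 4 = 16
Simplify: 3x + y = 4
Locus: Perpendicular bisector of the segment from (-2, 0) to (4, 2): the line 3x + y = 4


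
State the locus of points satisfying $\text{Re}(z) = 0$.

Re(z) = x where z = x + yi; the equation x = 0 is satisfied by all points with that x-coordinate
Locus: Vertical line x = 0


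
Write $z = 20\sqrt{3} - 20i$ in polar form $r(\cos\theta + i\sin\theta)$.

r = |z| = sqrt(a^2 + b^2) = sqrt((20*sqrt(3))^2 + (-20)^2) = sqrt(1200 + 400) = sqrt(1600) = 40
θ = arctan(b/a) = arctan(-20/34.641) (quadrant-adjusted) = 330°
z = 40(cos 330° + i sin 330°)


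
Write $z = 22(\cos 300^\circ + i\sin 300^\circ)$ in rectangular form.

a = r cos θ = 22 * 1/2 = 11
b = r sin θ = 22 * -sqrt(3)/2 = -11*sqrt(3)
z = 11 - 11*sqrt(3)i


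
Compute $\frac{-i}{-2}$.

Divisor is real, so divide each part by -2:
= 0 + (1/2)i


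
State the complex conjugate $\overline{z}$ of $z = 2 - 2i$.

If z = a + bi, then conjugate(z) = a - bi
conjugate(2 - 2i) = 2 + 2i


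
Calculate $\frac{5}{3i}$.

Multiply numerator and denominator by conjugate (-3i):
= (5)(-3i) / (0^2 + 3^2)
= (-15i) / 9
Divide through by 3: (-5i) / 3
= 0 - (5/3)i


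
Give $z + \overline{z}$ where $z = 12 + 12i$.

z + conjugate(z) = (a + bi) + (a - bi) = 2a
= 2 * 12 = 24


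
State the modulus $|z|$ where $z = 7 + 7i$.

|z| = sqrt(a^2 + b^2) = sqrt(7^2 + 7^2) = sqrt(98) = sqrt(98)


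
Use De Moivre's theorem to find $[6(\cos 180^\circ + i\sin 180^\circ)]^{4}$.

By De Moivre: z^n = r^n(cos(nθ) + i sin(nθ))
= 6^4(cos(4*180°) + i sin(4*180°))
= 1296(cos 0° + i sin 0°)
= 1296


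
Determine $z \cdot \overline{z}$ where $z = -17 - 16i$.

z * conjugate(z) = |z|^2 = a^2 + b^2
= (-17)^2 + (-16)^2 = 545


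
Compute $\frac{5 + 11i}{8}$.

Divisor is real, so divide each part by 8:
= 5/8 + (11/8)i


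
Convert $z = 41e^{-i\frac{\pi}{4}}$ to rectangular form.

a = r cos θ = 41 * sqrt(2)/2 = 41*sqrt(2)/2
b = r sin θ = 41 * -sqrt(2)/2 = -41*sqrt(2)/2
z = 41*sqrt(2)/2 - (41*sqrt(2)/2)i


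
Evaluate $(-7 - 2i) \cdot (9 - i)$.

(a1*a2 - b1*b2) + (a1*b2 + b1*a2)i
= (-63 - 2) + (7 + (-18))i
= -65 - 11i


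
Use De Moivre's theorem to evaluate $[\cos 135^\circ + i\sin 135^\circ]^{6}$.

By De Moivre: z^n = r^n(cos(nθ) + i sin(nθ))
= 1^6(cos(6*135°) + i sin(6*135°))
= 1(cos 90° + i sin 90°)
= i


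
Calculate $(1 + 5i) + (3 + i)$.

(1 + 3) + (5 + 1)i = 4 + 6i


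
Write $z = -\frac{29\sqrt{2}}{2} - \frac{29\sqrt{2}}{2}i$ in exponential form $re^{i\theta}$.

r = |z| = sqrt((-29*sqrt(2)/2)^2 + (-29*sqrt(2)/2)^2) = sqrt(841/2 + 841/2) = sqrt(841) = 29
θ = arctan(b/a) = arctan(-20.5061/-20.5061) (quadrant-adjusted) = -135° = -3π/4
z = 29e^(-i*3π/4)


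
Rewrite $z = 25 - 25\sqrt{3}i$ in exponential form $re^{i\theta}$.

r = |z| = sqrt((25)^2 + (-25*sqrt(3))^2) = sqrt(625 + 1875) = sqrt(2500) = 50
θ = arctan(b/a) = arctan(-43.3013/25) (quadrant-adjusted) = -60° = -π/3
z = 50e^(-i*π/3)


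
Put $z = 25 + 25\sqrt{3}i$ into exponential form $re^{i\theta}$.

r = |z| = sqrt((25)^2 + (25*sqrt(3))^2) = sqrt(625 + 1875) = sqrt(2500) = 50
θ = arctan(b/a) = arctan(43.3013/25) (quadrant-adjusted) = 60° = π/3
z = 50e^(i*π/3)


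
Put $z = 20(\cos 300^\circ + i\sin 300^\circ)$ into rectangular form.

a = r cos θ = 20 * 1/2 = 10
b = r sin θ = 20 * -sqrt(3)/2 = -10*sqrt(3)
z = 10 - 10*sqrt(3)i


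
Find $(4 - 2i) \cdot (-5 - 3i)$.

(a1*a2 - b1*b2) + (a1*b2 + b1*a2)i
= (-20 - 6) + (-12 + 10)i
= -26 - 2i


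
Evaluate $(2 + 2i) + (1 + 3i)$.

(2 + 1) + (2 + 3)i = 3 + 5i


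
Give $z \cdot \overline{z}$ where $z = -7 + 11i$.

z * conjugate(z) = |z|^2 = a^2 + b^2
= (-7)^2 + 11^2 = 170


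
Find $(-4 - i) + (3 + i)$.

(-4 + 3) + (-1 + 1)i = -1


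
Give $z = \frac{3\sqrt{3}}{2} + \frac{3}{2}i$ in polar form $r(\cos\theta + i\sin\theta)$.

r = |z| = sqrt(a^2 + b^2) = sqrt((3*sqrt(3)/2)^2 + (3/2)^2) = sqrt(27/4 + 9/4) = sqrt(9) = 3
θ = arctan(b/a) = arctan(1.5/2.5981) (quadrant-adjusted) = 30°
z = 3(cos 30° + i sin 30°)


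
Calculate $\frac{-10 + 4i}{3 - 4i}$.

Multiply numerator and denominator by conjugate (3 + 4i):
= (-10 + 4i)(3 + 4i) / (3^2 + (-4)^2)
= (-46 - 28i) / 25
= -46/25 - (28/25)i


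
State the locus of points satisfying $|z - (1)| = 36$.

|z - z0| = r describes a circle centered at z0 with radius r
Here z0 = 1 and r = 36
Locus: Circle centered at (1, 0) with radius 36


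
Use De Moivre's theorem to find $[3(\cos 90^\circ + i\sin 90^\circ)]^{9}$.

By De Moivre: z^n = r^n(cos(nθ) + i sin(nθ))
= 3^9(cos(9*90°) + i sin(9*90°))
= 19683(cos 90° + i sin 90°)
= 19683i


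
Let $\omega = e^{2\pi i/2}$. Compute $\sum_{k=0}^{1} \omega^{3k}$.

Let ζ = ω^3 = e^(2πi·3/2). Since 2 ∤ 3, ζ ≠ 1.
Sum = Σ_{k=0}^{1} ζ^k = (ζ^2 - 1)/(ζ - 1) = (ω^{3·2} - 1)/(ζ - 1) = (1 - 1)/(ζ - 1) = 0


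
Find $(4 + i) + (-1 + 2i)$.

(4 + (-1)) + (1 + 2)i = 3 + 3i


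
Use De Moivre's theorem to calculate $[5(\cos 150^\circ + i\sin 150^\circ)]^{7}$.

By De Moivre: z^n = r^n(cos(nθ) + i sin(nθ))
= 5^7(cos(7*150°) + i sin(7*150°))
= 78125(cos 330° + i sin 330°)
= 78125*sqrt(3)/2 - (78125/2)i


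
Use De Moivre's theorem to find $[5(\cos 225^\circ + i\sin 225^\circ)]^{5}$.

By De Moivre: z^n = r^n(cos(nθ) + i sin(nθ))
= 5^5(cos(5*225°) + i sin(5*225°))
= 3125(cos 45° + i sin 45°)
= 3125*sqrt(2)/2 + (3125*sqrt(2)/2)i


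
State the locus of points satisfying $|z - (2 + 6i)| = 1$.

|z - z0| = r describes a circle centered at z0 with radius r
Here z0 = 2 + 6i and r = 1
Locus: Circle centered at (2, 6) with radius 1


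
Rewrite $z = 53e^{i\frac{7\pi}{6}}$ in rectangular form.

a = r cos θ = 53 * -sqrt(3)/2 = -53*sqrt(3)/2
b = r sin θ = 53 * -1/2 = -53/2
z = -53*sqrt(3)/2 - (53/2)i


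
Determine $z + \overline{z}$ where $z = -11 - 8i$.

z + conjugate(z) = (a + bi) + (a - bi) = 2a
= 2 * (-11) = -22


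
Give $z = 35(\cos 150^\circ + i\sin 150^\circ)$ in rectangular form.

a = r cos θ = 35 * -sqrt(3)/2 = -35*sqrt(3)/2
b = r sin θ = 35 * 1/2 = 35/2
z = -35*sqrt(3)/2 + (35/2)i


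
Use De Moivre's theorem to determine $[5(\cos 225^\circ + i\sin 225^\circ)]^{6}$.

By De Moivre: z^n = r^n(cos(nθ) + i sin(nθ))
= 5^6(cos(6*225°) + i sin(6*225°))
= 15625(cos 270° + i sin 270°)
= -15625i


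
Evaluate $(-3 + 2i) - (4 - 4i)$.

(-3 - 4) + (2 - (-4))i = -7 + 6i


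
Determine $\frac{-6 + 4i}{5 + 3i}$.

Multiply numerator and denominator by conjugate (5 - 3i):
= (-6 + 4i)(5 - 3i) / (5^2 + 3^2)
= (-18 + 38i) / 34
Divide through by 2: (-9 + 19i) / 17
= -9/17 + (19/17)i


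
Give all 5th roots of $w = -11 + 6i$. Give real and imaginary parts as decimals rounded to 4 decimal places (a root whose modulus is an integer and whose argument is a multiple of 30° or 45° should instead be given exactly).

|w| = sqrt(157) ≈ 12.529964, arg(w) ≈ 151.389540°
Root modulus = sqrt(157)^(1/5) ≈ 1.658021
Root arguments: θ_k = (arg(w) + 360°k)/5 for k = 0, 1, ..., 4
Compute each root as (root modulus)(cos θ_k + i sin θ_k) using full-precision intermediates, then round to 4 decimal places.
Roots: 1.4319 + 0.8360i, -0.3526 + 1.6201i, -1.6498 + 0.1653i, -0.6670 - 1.5179i, 1.2375 - 1.1034i


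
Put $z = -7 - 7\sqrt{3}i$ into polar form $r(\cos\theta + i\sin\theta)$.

r = |z| = sqrt(a^2 + b^2) = sqrt((-7)^2 + (-7*sqrt(3))^2) = sqrt(49 + 147) = sqrt(196) = 14
θ = arctan(b/a) = arctan(-12.1244/-7) (quadrant-adjusted) = 240°
z = 14(cos 240° + i sin 240°)


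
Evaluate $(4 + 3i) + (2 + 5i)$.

(4 + 2) + (3 + 5)i = 6 + 8i


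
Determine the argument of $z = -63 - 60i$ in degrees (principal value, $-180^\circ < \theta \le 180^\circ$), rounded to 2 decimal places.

θ = arctan(b/a) = arctan(-60/-63) (quadrant-adjusted) = -136.40°


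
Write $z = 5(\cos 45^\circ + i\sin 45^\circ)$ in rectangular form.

a = r cos θ = 5 * sqrt(2)/2 = 5*sqrt(2)/2
b = r sin θ = 5 * sqrt(2)/2 = 5*sqrt(2)/2
z = 5*sqrt(2)/2 + (5*sqrt(2)/2)i


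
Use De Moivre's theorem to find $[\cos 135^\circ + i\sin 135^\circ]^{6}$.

By De Moivre: z^n = r^n(cos(nθ) + i sin(nθ))
= 1^6(cos(6*135°) + i sin(6*135°))
= 1(cos 90° + i sin 90°)
= i


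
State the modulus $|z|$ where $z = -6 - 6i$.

|z| = sqrt(a^2 + b^2) = sqrt((-6)^2 + (-6)^2) = sqrt(72) = sqrt(72)


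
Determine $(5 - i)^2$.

(a + bi)^2 = a^2 - b^2 + 2abi
= 5^2 - (-1)^2 + 2*5*(-1)i
= 24 - 10i


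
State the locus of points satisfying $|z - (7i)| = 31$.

|z - z0| = r describes a circle centered at z0 with radius r
Here z0 = 7i and r = 31
Locus: Circle centered at (0, 7) with radius 31


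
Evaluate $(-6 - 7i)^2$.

(a + bi)^2 = a^2 - b^2 + 2abi
= (-6)^2 - (-7)^2 + 2*(-6)*(-7)i
= -13 + 84i


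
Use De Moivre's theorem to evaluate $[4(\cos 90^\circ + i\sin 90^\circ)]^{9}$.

By De Moivre: z^n = r^n(cos(nθ) + i sin(nθ))
= 4^9(cos(9*90°) + i sin(9*90°))
= 262144(cos 90° + i sin 90°)
= 262144i


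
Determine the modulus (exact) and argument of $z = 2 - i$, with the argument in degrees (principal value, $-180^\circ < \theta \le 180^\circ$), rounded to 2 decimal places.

|z| = sqrt(2^2 + (-1)^2) = sqrt(5)
arg(z) = arctan(b/a) = arctan(-1/2) (quadrant-adjusted) = -26.57°


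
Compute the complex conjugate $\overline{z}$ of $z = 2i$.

If z = a + bi, then conjugate(z) = a - bi
conjugate(2i) = -2i


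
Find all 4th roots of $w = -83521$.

|w| = 83521, arg(w) = 180°
Root modulus = 83521^(1/4) = 17
Root arguments: θ_k = (180° + 360°k)/4 for k = 0, 1, ..., 3
Roots: 17*sqrt(2)/2 + (17*sqrt(2)/2)i, -17*sqrt(2)/2 + (17*sqrt(2)/2)i, -17*sqrt(2)/2 - (17*sqrt(2)/2)i, 17*sqrt(2)/2 - (17*sqrt(2)/2)i


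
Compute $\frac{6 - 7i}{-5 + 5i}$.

Multiply numerator and denominator by conjugate (-5 - 5i):
= (6 - 7i)(-5 - 5i) / ((-5)^2 + 5^2)
= (-65 + 5i) / 50
Divide through by 5: (-13 + i) / 10
= -13/10 + (1/10)i


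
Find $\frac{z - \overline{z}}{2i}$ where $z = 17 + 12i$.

z - conjugate(z) = 2bi
(z - conjugate(z))/(2i) = 2bi/(2i) = b = 12


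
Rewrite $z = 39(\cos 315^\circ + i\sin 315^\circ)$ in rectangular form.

a = r cos θ = 39 * sqrt(2)/2 = 39*sqrt(2)/2
b = r sin θ = 39 * -sqrt(2)/2 = -39*sqrt(2)/2
z = 39*sqrt(2)/2 - (39*sqrt(2)/2)i


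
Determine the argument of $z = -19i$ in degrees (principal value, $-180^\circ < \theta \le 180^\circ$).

a = 0 and b < 0, so z lies on the negative imaginary axis: θ = -90°


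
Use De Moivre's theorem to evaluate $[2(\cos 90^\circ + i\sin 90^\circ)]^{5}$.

By De Moivre: z^n = r^n(cos(nθ) + i sin(nθ))
= 2^5(cos(5*90°) + i sin(5*90°))
= 32(cos 90° + i sin 90°)
= 32i


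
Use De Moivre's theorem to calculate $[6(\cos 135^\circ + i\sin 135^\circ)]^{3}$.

By De Moivre: z^n = r^n(cos(nθ) + i sin(nθ))
= 6^3(cos(3*135°) + i sin(3*135°))
= 216(cos 45° + i sin 45°)
= 108*sqrt(2) + 108*sqrt(2)i


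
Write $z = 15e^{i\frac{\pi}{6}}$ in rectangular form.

a = r cos θ = 15 * sqrt(3)/2 = 15*sqrt(3)/2
b = r sin θ = 15 * 1/2 = 15/2
z = 15*sqrt(3)/2 + (15/2)i


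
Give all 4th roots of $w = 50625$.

|w| = 50625, arg(w) = 0°
Root modulus = 50625^(1/4) = 15
Root arguments: θ_k = (0° + 360°k)/4 for k = 0, 1, ..., 3
Roots: 15, 15i, -15, -15i


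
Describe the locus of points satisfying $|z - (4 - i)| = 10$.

|z - z0| = r describes a circle centered at z0 with radius r
Here z0 = 4 - i and r = 10
Locus: Circle centered at (4, -1) with radius 10


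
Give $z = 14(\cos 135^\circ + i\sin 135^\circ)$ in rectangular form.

a = r cos θ = 14 * -sqrt(2)/2 = -7*sqrt(2)
b = r sin θ = 14 * sqrt(2)/2 = 7*sqrt(2)
z = -7*sqrt(2) + 7*sqrt(2)i


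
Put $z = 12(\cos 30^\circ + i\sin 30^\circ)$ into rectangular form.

a = r cos θ = 12 * sqrt(3)/2 = 6*sqrt(3)
b = r sin θ = 12 * 1/2 = 6
z = 6*sqrt(3) + 6i


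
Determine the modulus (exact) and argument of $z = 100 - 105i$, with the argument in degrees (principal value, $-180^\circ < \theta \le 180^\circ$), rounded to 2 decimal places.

|z| = sqrt(100^2 + (-105)^2) = 145
arg(z) = arctan(b/a) = arctan(-105/100) (quadrant-adjusted) = -46.40°


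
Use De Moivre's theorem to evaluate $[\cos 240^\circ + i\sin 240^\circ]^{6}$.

By De Moivre: z^n = r^n(cos(nθ) + i sin(nθ))
= 1^6(cos(6*240°) + i sin(6*240°))
= 1(cos 0° + i sin 0°)
= 1


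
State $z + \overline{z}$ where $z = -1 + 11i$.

z + conjugate(z) = (a + bi) + (a - bi) = 2a
= 2 * (-1) = -2


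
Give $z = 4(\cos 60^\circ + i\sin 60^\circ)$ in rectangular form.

a = r cos θ = 4 * 1/2 = 2
b = r sin θ = 4 * sqrt(3)/2 = 2*sqrt(3)
z = 2 + 2*sqrt(3)i


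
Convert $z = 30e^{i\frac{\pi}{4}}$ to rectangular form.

a = r cos θ = 30 * sqrt(2)/2 = 15*sqrt(2)
b = r sin θ = 30 * sqrt(2)/2 = 15*sqrt(2)
z = 15*sqrt(2) + 15*sqrt(2)i


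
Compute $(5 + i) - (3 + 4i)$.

(5 - 3) + (1 - 4)i = 2 - 3i


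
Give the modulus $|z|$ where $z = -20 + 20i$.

|z| = sqrt(a^2 + b^2) = sqrt((-20)^2 + 20^2) = sqrt(800) = sqrt(800)


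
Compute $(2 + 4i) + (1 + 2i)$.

(2 + 1) + (4 + 2)i = 3 + 6i


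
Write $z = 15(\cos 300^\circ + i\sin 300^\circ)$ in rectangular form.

a = r cos θ = 15 * 1/2 = 15/2
b = r sin θ = 15 * -sqrt(3)/2 = -15*sqrt(3)/2
z = 15/2 - (15*sqrt(3)/2)i


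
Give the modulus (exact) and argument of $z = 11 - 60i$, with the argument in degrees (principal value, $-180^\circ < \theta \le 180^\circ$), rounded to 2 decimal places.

|z| = sqrt(11^2 + (-60)^2) = 61
arg(z) = arctan(b/a) = arctan(-60/11) (quadrant-adjusted) = -79.61°


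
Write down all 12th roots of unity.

ω_k = e^(2πik/12) = cos(2πk/12) + i sin(2πk/12) for k = 0, 1, ..., 11
Roots: 1, sqrt(3)/2 + (1/2)i, 1/2 + (sqrt(3)/2)i, i, -1/2 + (sqrt(3)/2)i, -sqrt(3)/2 + (1/2)i, -1, -sqrt(3)/2 - (1/2)i, -1/2 - (sqrt(3)/2)i, -i, 1/2 - (sqrt(3)/2)i, sqrt(3)/2 - (1/2)i


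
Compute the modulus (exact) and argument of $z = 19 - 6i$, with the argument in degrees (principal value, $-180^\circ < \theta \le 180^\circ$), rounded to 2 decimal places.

|z| = sqrt(19^2 + (-6)^2) = sqrt(397)
arg(z) = arctan(b/a) = arctan(-6/19) (quadrant-adjusted) = -17.53°


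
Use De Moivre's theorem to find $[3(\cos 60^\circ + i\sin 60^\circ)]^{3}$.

By De Moivre: z^n = r^n(cos(nθ) + i sin(nθ))
= 3^3(cos(3*60°) + i sin(3*60°))
= 27(cos 180° + i sin 180°)
= -27


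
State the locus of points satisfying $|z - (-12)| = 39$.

|z - z0| = r describes a circle centered at z0 with radius r
Here z0 = -12 and r = 39
Locus: Circle centered at (-12, 0) with radius 39


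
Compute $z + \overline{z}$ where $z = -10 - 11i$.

z + conjugate(z) = (a + bi) + (a - bi) = 2a
= 2 * (-10) = -20


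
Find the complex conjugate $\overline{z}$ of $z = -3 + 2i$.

If z = a + bi, then conjugate(z) = a - bi
conjugate(-3 + 2i) = -3 - 2i


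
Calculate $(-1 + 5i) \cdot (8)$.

(a1*a2 - b1*b2) + (a1*b2 + b1*a2)i
= (-8 - 0) + (0 + 40)i
= -8 + 40i


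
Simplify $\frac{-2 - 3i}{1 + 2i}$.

Multiply numerator and denominator by conjugate (1 - 2i):
= (-2 - 3i)(1 - 2i) / (1^2 + 2^2)
= (-8 + i) / 5
= -8/5 + (1/5)i


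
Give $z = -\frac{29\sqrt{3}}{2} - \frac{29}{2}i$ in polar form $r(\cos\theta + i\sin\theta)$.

r = |z| = sqrt(a^2 + b^2) = sqrt((-29*sqrt(3)/2)^2 + (-29/2)^2) = sqrt(2523/4 + 841/4) = sqrt(841) = 29
θ = arctan(b/a) = arctan(-14.5/-25.1147) (quadrant-adjusted) = 210°
z = 29(cos 210° + i sin 210°)


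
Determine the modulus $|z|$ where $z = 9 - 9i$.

|z| = sqrt(a^2 + b^2) = sqrt(9^2 + (-9)^2) = sqrt(162) = sqrt(162)


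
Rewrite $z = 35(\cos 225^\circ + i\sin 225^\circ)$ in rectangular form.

a = r cos θ = 35 * -sqrt(2)/2 = -35*sqrt(2)/2
b = r sin θ = 35 * -sqrt(2)/2 = -35*sqrt(2)/2
z = -35*sqrt(2)/2 - (35*sqrt(2)/2)i


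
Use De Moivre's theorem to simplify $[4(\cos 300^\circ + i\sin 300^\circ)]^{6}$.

By De Moivre: z^n = r^n(cos(nθ) + i sin(nθ))
= 4^6(cos(6*300°) + i sin(6*300°))
= 4096(cos 0° + i sin 0°)
= 4096


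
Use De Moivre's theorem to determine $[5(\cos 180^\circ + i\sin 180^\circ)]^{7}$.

By De Moivre: z^n = r^n(cos(nθ) + i sin(nθ))
= 5^7(cos(7*180°) + i sin(7*180°))
= 78125(cos 180° + i sin 180°)
= -78125


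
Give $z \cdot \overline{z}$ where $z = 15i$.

z * conjugate(z) = |z|^2 = a^2 + b^2
= 0^2 + 15^2 = 225


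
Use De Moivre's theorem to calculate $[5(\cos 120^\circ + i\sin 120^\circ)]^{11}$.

By De Moivre: z^n = r^n(cos(nθ) + i sin(nθ))
= 5^11(cos(11*120°) + i sin(11*120°))
= 48828125(cos 240° + i sin 240°)
= -48828125/2 - (48828125*sqrt(3)/2)i


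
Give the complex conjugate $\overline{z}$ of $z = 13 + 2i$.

If z = a + bi, then conjugate(z) = a - bi
conjugate(13 + 2i) = 13 - 2i


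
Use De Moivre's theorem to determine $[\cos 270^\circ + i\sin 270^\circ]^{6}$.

By De Moivre: z^n = r^n(cos(nθ) + i sin(nθ))
= 1^6(cos(6*270°) + i sin(6*270°))
= 1(cos 180° + i sin 180°)
= -1


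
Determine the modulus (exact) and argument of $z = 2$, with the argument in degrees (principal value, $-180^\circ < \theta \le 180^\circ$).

|z| = sqrt(2^2 + 0^2) = 2
b = 0 and a > 0, so z lies on the positive real axis: arg(z) = 0°


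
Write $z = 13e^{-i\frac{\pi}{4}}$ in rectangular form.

a = r cos θ = 13 * sqrt(2)/2 = 13*sqrt(2)/2
b = r sin θ = 13 * -sqrt(2)/2 = -13*sqrt(2)/2
z = 13*sqrt(2)/2 - (13*sqrt(2)/2)i


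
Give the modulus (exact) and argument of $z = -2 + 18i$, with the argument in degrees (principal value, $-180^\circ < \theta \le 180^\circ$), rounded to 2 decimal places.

|z| = sqrt((-2)^2 + 18^2) = sqrt(328)
arg(z) = arctan(b/a) = arctan(18/-2) (quadrant-adjusted) = 96.34°


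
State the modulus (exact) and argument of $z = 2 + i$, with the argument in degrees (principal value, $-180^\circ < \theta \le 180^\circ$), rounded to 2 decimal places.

|z| = sqrt(2^2 + 1^2) = sqrt(5)
arg(z) = arctan(b/a) = arctan(1/2) (quadrant-adjusted) = 26.57°


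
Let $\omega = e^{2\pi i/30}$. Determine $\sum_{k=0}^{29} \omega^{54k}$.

Let ζ = ω^54 = e^(2πi·54/30). Since 30 ∤ 54, ζ ≠ 1.
Sum = Σ_{k=0}^{29} ζ^k = (ζ^30 - 1)/(ζ - 1) = (ω^{54·30} - 1)/(ζ - 1) = (1 - 1)/(ζ - 1) = 0


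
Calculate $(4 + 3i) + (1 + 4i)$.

(4 + 1) + (3 + 4)i = 5 + 7i


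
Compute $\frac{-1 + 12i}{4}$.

Divisor is real, so divide each part by 4:
= -1/4 + 3i


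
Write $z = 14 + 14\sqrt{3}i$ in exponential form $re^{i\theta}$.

r = |z| = sqrt((14)^2 + (14*sqrt(3))^2) = sqrt(196 + 588) = sqrt(784) = 28
θ = arctan(b/a) = arctan(24.2487/14) (quadrant-adjusted) = 60° = π/3
z = 28e^(i*π/3)


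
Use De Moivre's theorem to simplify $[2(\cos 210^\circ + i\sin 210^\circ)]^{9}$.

By De Moivre: z^n = r^n(cos(nθ) + i sin(nθ))
= 2^9(cos(9*210°) + i sin(9*210°))
= 512(cos 90° + i sin 90°)
= 512i


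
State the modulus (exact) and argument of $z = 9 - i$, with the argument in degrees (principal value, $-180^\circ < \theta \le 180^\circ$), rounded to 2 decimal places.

|z| = sqrt(9^2 + (-1)^2) = sqrt(82)
arg(z) = arctan(b/a) = arctan(-1/9) (quadrant-adjusted) = -6.34°


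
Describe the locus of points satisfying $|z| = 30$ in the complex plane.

|z| = 30 means sqrt(x^2 + y^2) = 30
This is a circle of radius 30 centered at the origin


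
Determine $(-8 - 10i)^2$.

(a + bi)^2 = a^2 - b^2 + 2abi
= (-8)^2 - (-10)^2 + 2*(-8)*(-10)i
= -36 + 160i


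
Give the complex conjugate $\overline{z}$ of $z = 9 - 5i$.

If z = a + bi, then conjugate(z) = a - bi
conjugate(9 - 5i) = 9 + 5i


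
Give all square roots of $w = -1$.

|w| = 1, arg(w) = 180°
Root modulus = 1^(1/2) = 1
Root arguments: θ_k = (180° + 360°k)/2 for k = 0, 1, ..., 1
Roots: i, -i


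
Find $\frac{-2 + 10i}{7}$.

Divisor is real, so divide each part by 7:
= -2/7 + (10/7)i


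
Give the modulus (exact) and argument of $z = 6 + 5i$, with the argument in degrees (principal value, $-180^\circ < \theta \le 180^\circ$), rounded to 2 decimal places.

|z| = sqrt(6^2 + 5^2) = sqrt(61)
arg(z) = arctan(b/a) = arctan(5/6) (quadrant-adjusted) = 39.81°


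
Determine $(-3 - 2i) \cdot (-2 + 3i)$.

(a1*a2 - b1*b2) + (a1*b2 + b1*a2)i
= (6 - (-6)) + (-9 + 4)i
= 12 - 5i


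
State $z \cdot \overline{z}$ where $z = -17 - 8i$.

z * conjugate(z) = |z|^2 = a^2 + b^2
= (-17)^2 + (-8)^2 = 353


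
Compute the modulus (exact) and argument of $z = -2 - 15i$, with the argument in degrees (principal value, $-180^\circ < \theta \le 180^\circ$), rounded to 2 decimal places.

|z| = sqrt((-2)^2 + (-15)^2) = sqrt(229)
arg(z) = arctan(b/a) = arctan(-15/-2) (quadrant-adjusted) = -97.59°


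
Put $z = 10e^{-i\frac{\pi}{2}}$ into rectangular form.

a = r cos θ = 10 * 0 = 0
b = r sin θ = 10 * -1 = -10
z = -10i


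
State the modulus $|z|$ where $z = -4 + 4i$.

|z| = sqrt(a^2 + b^2) = sqrt((-4)^2 + 4^2) = sqrt(32) = sqrt(32)


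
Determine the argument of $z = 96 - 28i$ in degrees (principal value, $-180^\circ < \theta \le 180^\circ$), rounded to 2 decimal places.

θ = arctan(b/a) = arctan(-28/96) (quadrant-adjusted) = -16.26°


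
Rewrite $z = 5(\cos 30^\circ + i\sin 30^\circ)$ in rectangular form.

a = r cos θ = 5 * sqrt(3)/2 = 5*sqrt(3)/2
b = r sin θ = 5 * 1/2 = 5/2
z = 5*sqrt(3)/2 + (5/2)i


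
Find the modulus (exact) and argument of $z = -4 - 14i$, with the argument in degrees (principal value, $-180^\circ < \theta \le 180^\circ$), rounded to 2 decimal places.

|z| = sqrt((-4)^2 + (-14)^2) = sqrt(212)
arg(z) = arctan(b/a) = arctan(-14/-4) (quadrant-adjusted) = -105.95°


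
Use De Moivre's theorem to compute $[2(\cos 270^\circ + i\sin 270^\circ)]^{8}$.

By De Moivre: z^n = r^n(cos(nθ) + i sin(nθ))
= 2^8(cos(8*270°) + i sin(8*270°))
= 256(cos 0° + i sin 0°)
= 256


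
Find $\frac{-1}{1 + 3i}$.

Multiply numerator and denominator by conjugate (1 - 3i):
= (-1)(1 - 3i) / (1^2 + 3^2)
= (-1 + 3i) / 10
= -1/10 + (3/10)i


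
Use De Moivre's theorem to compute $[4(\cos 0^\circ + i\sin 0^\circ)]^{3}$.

By De Moivre: z^n = r^n(cos(nθ) + i sin(nθ))
= 4^3(cos(3*0°) + i sin(3*0°))
= 64(cos 0° + i sin 0°)
= 64


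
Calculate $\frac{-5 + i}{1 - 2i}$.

Multiply numerator and denominator by conjugate (1 + 2i):
= (-5 + i)(1 + 2i) / (1^2 + (-2)^2)
= (-7 - 9i) / 5
= -7/5 - (9/5)i


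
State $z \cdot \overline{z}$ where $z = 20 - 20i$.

z * conjugate(z) = |z|^2 = a^2 + b^2
= 20^2 + (-20)^2 = 800


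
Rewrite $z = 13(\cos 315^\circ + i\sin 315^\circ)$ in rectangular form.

a = r cos θ = 13 * sqrt(2)/2 = 13*sqrt(2)/2
b = r sin θ = 13 * -sqrt(2)/2 = -13*sqrt(2)/2
z = 13*sqrt(2)/2 - (13*sqrt(2)/2)i


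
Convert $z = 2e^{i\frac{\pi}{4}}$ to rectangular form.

a = r cos θ = 2 * sqrt(2)/2 = sqrt(2)
b = r sin θ = 2 * sqrt(2)/2 = sqrt(2)
z = sqrt(2) + sqrt(2)i


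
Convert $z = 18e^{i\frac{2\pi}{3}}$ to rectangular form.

a = r cos θ = 18 * -1/2 = -9
b = r sin θ = 18 * sqrt(3)/2 = 9*sqrt(3)
z = -9 + 9*sqrt(3)i


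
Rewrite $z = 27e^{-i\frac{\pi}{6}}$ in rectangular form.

a = r cos θ = 27 * sqrt(3)/2 = 27*sqrt(3)/2
b = r sin θ = 27 * -1/2 = -27/2
z = 27*sqrt(3)/2 - (27/2)i


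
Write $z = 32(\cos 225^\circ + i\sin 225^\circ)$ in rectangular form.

a = r cos θ = 32 * -sqrt(2)/2 = -16*sqrt(2)
b = r sin θ = 32 * -sqrt(2)/2 = -16*sqrt(2)
z = -16*sqrt(2) - 16*sqrt(2)i


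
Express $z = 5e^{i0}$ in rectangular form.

a = r cos θ = 5 * 1 = 5
b = r sin θ = 5 * 0 = 0
z = 5


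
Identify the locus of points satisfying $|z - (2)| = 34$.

|z - z0| = r describes a circle centered at z0 with radius r
Here z0 = 2 and r = 34
Locus: Circle centered at (2, 0) with radius 34


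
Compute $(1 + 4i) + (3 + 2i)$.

(1 + 3) + (4 + 2)i = 4 + 6i


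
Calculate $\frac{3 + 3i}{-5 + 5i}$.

Multiply numerator and denominator by conjugate (-5 - 5i):
= (3 + 3i)(-5 - 5i) / ((-5)^2 + 5^2)
= (-30i) / 50
Divide through by 10: (-3i) / 5
= 0 - (3/5)i


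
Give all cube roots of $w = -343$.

|w| = 343, arg(w) = 180°
Root modulus = 343^(1/3) = 7
Root arguments: θ_k = (180° + 360°k)/3 for k = 0, 1, ..., 2
Roots: 7/2 + (7*sqrt(3)/2)i, -7, 7/2 - (7*sqrt(3)/2)i


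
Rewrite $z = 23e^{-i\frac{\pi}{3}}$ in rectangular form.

a = r cos θ = 23 * 1/2 = 23/2
b = r sin θ = 23 * -sqrt(3)/2 = -23*sqrt(3)/2
z = 23/2 - (23*sqrt(3)/2)i


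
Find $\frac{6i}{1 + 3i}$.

Multiply numerator and denominator by conjugate (1 - 3i):
= (6i)(1 - 3i) / (1^2 + 3^2)
= (18 + 6i) / 10
Divide through by 2: (9 + 3i) / 5
= 9/5 + (3/5)i


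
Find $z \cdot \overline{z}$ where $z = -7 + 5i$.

z * conjugate(z) = |z|^2 = a^2 + b^2
= (-7)^2 + 5^2 = 74


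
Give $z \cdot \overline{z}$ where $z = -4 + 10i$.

z * conjugate(z) = |z|^2 = a^2 + b^2
= (-4)^2 + 10^2 = 116


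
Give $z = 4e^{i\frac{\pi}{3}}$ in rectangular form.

a = r cos θ = 4 * 1/2 = 2
b = r sin θ = 4 * sqrt(3)/2 = 2*sqrt(3)
z = 2 + 2*sqrt(3)i


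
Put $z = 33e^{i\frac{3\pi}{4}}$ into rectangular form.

a = r cos θ = 33 * -sqrt(2)/2 = -33*sqrt(2)/2
b = r sin θ = 33 * sqrt(2)/2 = 33*sqrt(2)/2
z = -33*sqrt(2)/2 + (33*sqrt(2)/2)i


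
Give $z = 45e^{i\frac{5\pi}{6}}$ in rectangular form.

a = r cos θ = 45 * -sqrt(3)/2 = -45*sqrt(3)/2
b = r sin θ = 45 * 1/2 = 45/2
z = -45*sqrt(3)/2 + (45/2)i


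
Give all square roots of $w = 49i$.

|w| = 49, arg(w) = 90°
Root modulus = 49^(1/2) = 7
Root arguments: θ_k = (90° + 360°k)/2 for k = 0, 1, ..., 1
Roots: 7*sqrt(2)/2 + (7*sqrt(2)/2)i, -7*sqrt(2)/2 - (7*sqrt(2)/2)i


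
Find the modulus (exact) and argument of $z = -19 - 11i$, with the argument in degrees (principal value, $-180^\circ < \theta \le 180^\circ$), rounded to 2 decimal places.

|z| = sqrt((-19)^2 + (-11)^2) = sqrt(482)
arg(z) = arctan(b/a) = arctan(-11/-19) (quadrant-adjusted) = -149.93°


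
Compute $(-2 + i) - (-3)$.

(-2 - (-3)) + (1 - 0)i = 1 + i


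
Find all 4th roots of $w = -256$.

|w| = 256, arg(w) = 180°
Root modulus = 256^(1/4) = 4
Root arguments: θ_k = (180° + 360°k)/4 for k = 0, 1, ..., 3
Roots: 2*sqrt(2) + 2*sqrt(2)i, -2*sqrt(2) + 2*sqrt(2)i, -2*sqrt(2) - 2*sqrt(2)i, 2*sqrt(2) - 2*sqrt(2)i


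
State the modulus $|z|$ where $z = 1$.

|z| = sqrt(a^2 + b^2) = sqrt(1^2 + 0^2) = sqrt(1) = 1


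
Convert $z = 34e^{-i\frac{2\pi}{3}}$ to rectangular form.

a = r cos θ = 34 * -1/2 = -17
b = r sin θ = 34 * -sqrt(3)/2 = -17*sqrt(3)
z = -17 - 17*sqrt(3)i


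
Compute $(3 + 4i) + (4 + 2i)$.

(3 + 4) + (4 + 2)i = 7 + 6i


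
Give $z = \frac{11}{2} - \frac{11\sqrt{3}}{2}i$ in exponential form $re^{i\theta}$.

r = |z| = sqrt((11/2)^2 + (-11*sqrt(3)/2)^2) = sqrt(121/4 + 363/4) = sqrt(121) = 11
θ = arctan(b/a) = arctan(-9.5263/5.5) (quadrant-adjusted) = -60° = -π/3
z = 11e^(-i*π/3)


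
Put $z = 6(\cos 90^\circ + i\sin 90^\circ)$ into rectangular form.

a = r cos θ = 6 * 0 = 0
b = r sin θ = 6 * 1 = 6
z = 6i


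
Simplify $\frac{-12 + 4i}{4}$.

Divisor is real, so divide each part by 4:
= -3 + i


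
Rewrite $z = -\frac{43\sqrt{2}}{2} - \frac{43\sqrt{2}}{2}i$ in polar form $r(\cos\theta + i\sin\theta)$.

r = |z| = sqrt(a^2 + b^2) = sqrt((-43*sqrt(2)/2)^2 + (-43*sqrt(2)/2)^2) = sqrt(1849/2 + 1849/2) = sqrt(1849) = 43
θ = arctan(b/a) = arctan(-30.4056/-30.4056) (quadrant-adjusted) = 225°
z = 43(cos 225° + i sin 225°)


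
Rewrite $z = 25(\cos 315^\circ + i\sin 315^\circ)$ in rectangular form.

a = r cos θ = 25 * sqrt(2)/2 = 25*sqrt(2)/2
b = r sin θ = 25 * -sqrt(2)/2 = -25*sqrt(2)/2
z = 25*sqrt(2)/2 - (25*sqrt(2)/2)i


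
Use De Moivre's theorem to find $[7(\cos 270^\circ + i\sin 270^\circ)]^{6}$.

By De Moivre: z^n = r^n(cos(nθ) + i sin(nθ))
= 7^6(cos(6*270°) + i sin(6*270°))
= 117649(cos 180° + i sin 180°)
= -117649


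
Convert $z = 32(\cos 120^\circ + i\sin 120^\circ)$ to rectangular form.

a = r cos θ = 32 * -1/2 = -16
b = r sin θ = 32 * sqrt(3)/2 = 16*sqrt(3)
z = -16 + 16*sqrt(3)i


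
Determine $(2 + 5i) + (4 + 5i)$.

(2 + 4) + (5 + 5)i = 6 + 10i


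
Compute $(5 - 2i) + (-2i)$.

(5 + 0) + (-2 + (-2))i = 5 - 4i


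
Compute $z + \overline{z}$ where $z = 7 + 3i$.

z + conjugate(z) = (a + bi) + (a - bi) = 2a
= 2 * 7 = 14


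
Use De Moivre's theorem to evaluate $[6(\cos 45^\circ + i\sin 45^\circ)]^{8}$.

By De Moivre: z^n = r^n(cos(nθ) + i sin(nθ))
= 6^8(cos(8*45°) + i sin(8*45°))
= 1679616(cos 0° + i sin 0°)
= 1679616


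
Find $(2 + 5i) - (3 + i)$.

(2 - 3) + (5 - 1)i = -1 + 4i


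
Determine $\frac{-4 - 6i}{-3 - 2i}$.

Multiply numerator and denominator by conjugate (-3 + 2i):
= (-4 - 6i)(-3 + 2i) / ((-3)^2 + (-2)^2)
= (24 + 10i) / 13
= 24/13 + (10/13)i


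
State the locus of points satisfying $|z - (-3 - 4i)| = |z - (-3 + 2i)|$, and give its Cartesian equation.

|z - z1| = |z - z2| means z is equidistant from z1 and z2,
i.e. the perpendicular bisector of the segment from (-3, -4) to (-3, 2) (midpoint (-3, -1)).
With z = x + yi, square both sides:
(x - (-3))^2 + (y - (-4))^2 = (x - (-3))^2 + (y - 2)^2
The x^2 and y^2 terms cancel: 0x + 12y = 13 - 25 = -12
Simplify: y = -1
Locus: Perpendicular bisector of the segment from (-3, -4) to (-3, 2): the line y = -1


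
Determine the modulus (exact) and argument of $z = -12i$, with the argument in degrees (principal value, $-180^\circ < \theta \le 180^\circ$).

|z| = sqrt(0^2 + (-12)^2) = 12
a = 0 and b < 0, so z lies on the negative imaginary axis: arg(z) = -90°


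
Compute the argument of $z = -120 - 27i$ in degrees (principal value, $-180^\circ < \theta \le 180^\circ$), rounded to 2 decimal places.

θ = arctan(b/a) = arctan(-27/-120) (quadrant-adjusted) = -167.32°


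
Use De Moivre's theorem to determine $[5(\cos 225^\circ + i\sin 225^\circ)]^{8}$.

By De Moivre: z^n = r^n(cos(nθ) + i sin(nθ))
= 5^8(cos(8*225°) + i sin(8*225°))
= 390625(cos 0° + i sin 0°)
= 390625


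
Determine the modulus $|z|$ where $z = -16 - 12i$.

|z| = sqrt(a^2 + b^2) = sqrt((-16)^2 + (-12)^2) = sqrt(400) = 20


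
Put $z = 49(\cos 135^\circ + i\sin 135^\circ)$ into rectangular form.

a = r cos θ = 49 * -sqrt(2)/2 = -49*sqrt(2)/2
b = r sin θ = 49 * sqrt(2)/2 = 49*sqrt(2)/2
z = -49*sqrt(2)/2 + (49*sqrt(2)/2)i


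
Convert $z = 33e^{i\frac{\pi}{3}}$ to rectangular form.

a = r cos θ = 33 * 1/2 = 33/2
b = r sin θ = 33 * sqrt(3)/2 = 33*sqrt(3)/2
z = 33/2 + (33*sqrt(3)/2)i


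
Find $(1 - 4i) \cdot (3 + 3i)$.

(a1*a2 - b1*b2) + (a1*b2 + b1*a2)i
= (3 - (-12)) + (3 + (-12))i
= 15 - 9i


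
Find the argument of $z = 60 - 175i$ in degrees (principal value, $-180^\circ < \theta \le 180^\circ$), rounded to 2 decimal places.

θ = arctan(b/a) = arctan(-175/60) (quadrant-adjusted) = -71.08°


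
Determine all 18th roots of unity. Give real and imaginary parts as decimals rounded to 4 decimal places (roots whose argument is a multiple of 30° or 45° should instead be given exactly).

ω_k = e^(2πik/18) = cos(2πk/18) + i sin(2πk/18) for k = 0, 1, ..., 17
Roots: 1, 0.9397 + 0.3420i, 0.7660 + 0.6428i, 1/2 + (sqrt(3)/2)i, 0.1736 + 0.9848i, -0.1736 + 0.9848i, -1/2 + (sqrt(3)/2)i, -0.7660 + 0.6428i, -0.9397 + 0.3420i, -1, -0.9397 - 0.3420i, -0.7660 - 0.6428i, -1/2 - (sqrt(3)/2)i, -0.1736 - 0.9848i, 0.1736 - 0.9848i, 1/2 - (sqrt(3)/2)i, 0.7660 - 0.6428i, 0.9397 - 0.3420i


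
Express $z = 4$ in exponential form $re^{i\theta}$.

r = |z| = sqrt((4)^2 + (0)^2) = sqrt(16 + 0) = sqrt(16) = 4
b = 0 and a > 0, so z lies on the positive real axis: θ = 0
z = 4e^(i*0) = 4


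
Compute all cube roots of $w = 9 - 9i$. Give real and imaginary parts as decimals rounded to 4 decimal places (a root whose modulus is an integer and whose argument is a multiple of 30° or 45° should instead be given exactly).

|w| = sqrt(162) ≈ 12.727922, arg(w) = 315°
Root modulus = sqrt(162)^(1/3) ≈ 2.334815
Root arguments: θ_k = (315° + 360°k)/3 for k = 0, 1, ..., 2
Compute each root as (root modulus)(cos θ_k + i sin θ_k) using full-precision intermediates, then round to 4 decimal places.
Roots: -0.6043 + 2.2553i, -1.6510 - 1.6510i, 2.2553 - 0.6043i


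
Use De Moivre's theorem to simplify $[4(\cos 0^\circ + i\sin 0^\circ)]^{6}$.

By De Moivre: z^n = r^n(cos(nθ) + i sin(nθ))
= 4^6(cos(6*0°) + i sin(6*0°))
= 4096(cos 0° + i sin 0°)
= 4096


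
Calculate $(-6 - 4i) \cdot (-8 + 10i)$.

(a1*a2 - b1*b2) + (a1*b2 + b1*a2)i
= (48 - (-40)) + (-60 + 32)i
= 88 - 28i


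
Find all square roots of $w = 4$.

|w| = 4, arg(w) = 0°
Root modulus = 4^(1/2) = 2
Root arguments: θ_k = (0° + 360°k)/2 for k = 0, 1, ..., 1
Roots: 2, -2


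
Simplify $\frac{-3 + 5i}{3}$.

Divisor is real, so divide each part by 3:
= -1 + (5/3)i


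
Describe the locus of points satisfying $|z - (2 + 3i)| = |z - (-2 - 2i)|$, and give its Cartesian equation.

|z - z1| = |z - z2| means z is equidistant from z1 and z2,
i.e. the perpendicular bisector of the segment from (2, 3) to (-2, -2) (midpoint (0, 1/2)).
With z = x + yi, square both sides:
(x - 2)^2 + (y - 3)^2 = (x - (-2))^2 + (y - (-2))^2
The x^2 and y^2 terms cancel: -8x + (-10)y = 8 - 13 = -5
Simplify: 8x + 10y = 5
Locus: Perpendicular bisector of the segment from (2, 3) to (-2, -2): the line 8x + 10y = 5


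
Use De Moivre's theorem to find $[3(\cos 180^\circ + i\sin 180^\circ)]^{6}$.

By De Moivre: z^n = r^n(cos(nθ) + i sin(nθ))
= 3^6(cos(6*180°) + i sin(6*180°))
= 729(cos 0° + i sin 0°)
= 729


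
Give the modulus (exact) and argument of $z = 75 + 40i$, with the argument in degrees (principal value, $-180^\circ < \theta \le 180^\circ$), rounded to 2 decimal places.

|z| = sqrt(75^2 + 40^2) = 85
arg(z) = arctan(b/a) = arctan(40/75) (quadrant-adjusted) = 28.07°
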